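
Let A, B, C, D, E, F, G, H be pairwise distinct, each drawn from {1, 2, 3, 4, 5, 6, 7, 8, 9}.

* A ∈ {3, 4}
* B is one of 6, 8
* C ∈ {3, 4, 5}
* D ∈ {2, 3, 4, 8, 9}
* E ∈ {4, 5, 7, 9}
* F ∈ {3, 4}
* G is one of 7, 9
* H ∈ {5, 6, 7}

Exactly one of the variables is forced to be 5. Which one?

The 8 variables together cover exactly {2, 3, 4, 5, 6, 7, 8, 9} — 8 values for 8 variables — and 2 appears only in D's list, so D = 2.
The 7 still-open variables together cover exactly {3, 4, 5, 6, 7, 8, 9} — 7 values for 7 variables — and 8 appears only in B's list, so B = 8.
The 6 still-open variables draw from only 6 values {3, 4, 5, 6, 7, 9}, so each is used; only H can be 6, hence H = 6.
A and F between them cover only {3, 4} — a naked pair. Remove those values from C, E.
So 5 goes to C.

C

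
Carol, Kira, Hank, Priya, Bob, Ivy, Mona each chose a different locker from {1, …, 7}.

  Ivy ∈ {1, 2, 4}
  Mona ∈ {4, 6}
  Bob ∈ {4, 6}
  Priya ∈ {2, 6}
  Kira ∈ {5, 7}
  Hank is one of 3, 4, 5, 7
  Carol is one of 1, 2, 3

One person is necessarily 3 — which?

Bob and Mona share exactly the 2 values {4, 6}; by pigeonhole those values go to them, so strike 4, 6 from Hank, Priya, Ivy.
Priya has just one choice, so Priya = 2. So Carol, Ivy can't be 2.
That leaves Ivy = 1. So Carol can't be 1.
So 3 goes to Carol.

Carol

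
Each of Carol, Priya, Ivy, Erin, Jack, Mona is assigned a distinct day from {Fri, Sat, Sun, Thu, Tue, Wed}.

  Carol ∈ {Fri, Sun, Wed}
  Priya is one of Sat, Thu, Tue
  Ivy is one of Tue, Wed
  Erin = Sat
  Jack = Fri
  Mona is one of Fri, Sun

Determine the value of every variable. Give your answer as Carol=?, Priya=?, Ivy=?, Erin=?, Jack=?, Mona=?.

Erin must be Sat (only option left). Eliminate Sat elsewhere: Priya.
Jack has just one choice, so Jack = Fri. Eliminate Fri elsewhere: Carol, Mona.
Mona must be Sun (only option left). Remove Sun from Carol.
Carol must be Wed (only option left). Eliminate Wed elsewhere: Ivy.
That leaves Ivy = Tue. Strike Tue from Priya.
Priya's domain is down to {Thu}, so Priya = Thu.

Carol=Wed, Priya=Thu, Ivy=Tue, Erin=Sat, Jack=Fri, Mona=Sun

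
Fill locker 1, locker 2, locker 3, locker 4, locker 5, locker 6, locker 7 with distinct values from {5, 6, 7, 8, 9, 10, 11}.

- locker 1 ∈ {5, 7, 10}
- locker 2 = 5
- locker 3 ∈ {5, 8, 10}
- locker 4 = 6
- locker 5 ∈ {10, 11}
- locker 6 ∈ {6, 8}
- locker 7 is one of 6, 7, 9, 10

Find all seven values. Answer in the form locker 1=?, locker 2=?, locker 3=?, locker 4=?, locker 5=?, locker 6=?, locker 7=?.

locker 1=7, locker 2=5, locker 3=10, locker 4=6, locker 5=11, locker 6=8, locker 7=9

locker 2 has just one choice, so locker 2 = 5. Remove 5 from locker 1, locker 3.
That leaves locker 4 = 6. Remove 6 from locker 6, locker 7.
That leaves locker 6 = 8. Eliminate 8 elsewhere: locker 3.
locker 3 has just one choice, so locker 3 = 10. Eliminate 10 elsewhere: locker 1, locker 5, locker 7.
locker 5 must be 11 (only option left).
locker 1 must be 7 (only option left). Remove 7 from locker 7.
locker 7 has just one choice, so locker 7 = 9.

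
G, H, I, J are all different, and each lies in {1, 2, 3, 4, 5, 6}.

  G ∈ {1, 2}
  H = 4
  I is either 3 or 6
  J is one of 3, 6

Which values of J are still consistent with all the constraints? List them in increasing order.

H's domain is down to {4}, so H = 4.
No further eliminations apply; J can still be any of 3, 6.

3, 6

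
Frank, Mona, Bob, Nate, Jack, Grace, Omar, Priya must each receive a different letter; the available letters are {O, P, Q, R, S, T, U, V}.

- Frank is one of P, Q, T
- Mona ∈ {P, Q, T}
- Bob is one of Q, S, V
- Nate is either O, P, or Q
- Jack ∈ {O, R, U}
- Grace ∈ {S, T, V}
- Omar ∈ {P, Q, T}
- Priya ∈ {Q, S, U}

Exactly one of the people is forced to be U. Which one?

The 8 variables together cover exactly {O, P, Q, R, S, T, U, V} — 8 values for 8 variables — and R appears only in Jack's list, so Jack = R.
Among the 7 still-open variables, O fits only Nate (and all 7 values in {O, P, Q, S, T, U, V} must be used), so Nate = O.
Among the 6 still-open variables, U fits only Priya (and all 6 values in {P, Q, S, T, U, V} must be used), so Priya = U.

Priya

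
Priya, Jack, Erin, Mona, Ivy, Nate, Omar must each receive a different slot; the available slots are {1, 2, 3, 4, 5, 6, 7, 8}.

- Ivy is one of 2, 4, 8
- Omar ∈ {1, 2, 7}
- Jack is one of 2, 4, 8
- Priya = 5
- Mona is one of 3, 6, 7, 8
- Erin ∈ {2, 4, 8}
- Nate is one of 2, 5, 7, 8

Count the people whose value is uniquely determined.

3

Priya's domain is down to {5}, so Priya = 5. Eliminate 5 elsewhere: Nate.
Jack, Erin, Ivy between them cover only {2, 4, 8} — a naked triple. Remove those values from Mona, Nate, Omar.
Nate has just one choice, so Nate = 7. Remove 7 from Mona, Omar.
Omar has just one choice, so Omar = 1.
Determined: Priya=5, Nate=7, Omar=1. The other people each still have more than one consistent value. That makes 3.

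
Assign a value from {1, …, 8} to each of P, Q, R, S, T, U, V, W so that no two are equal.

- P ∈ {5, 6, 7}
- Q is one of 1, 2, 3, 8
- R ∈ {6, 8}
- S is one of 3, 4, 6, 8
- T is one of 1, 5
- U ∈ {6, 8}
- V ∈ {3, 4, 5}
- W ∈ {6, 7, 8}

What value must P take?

The 8 variables draw from only 8 values {1, 2, 3, 4, 5, 6, 7, 8}, so each is used; only Q can be 2, hence Q = 2.
The 7 still-open variables together cover exactly {1, 3, 4, 5, 6, 7, 8} — 7 values for 7 variables — and 1 appears only in T's list, so T = 1.
R and U between them cover only {6, 8} — a naked pair. Remove those values from P, S, W.
W has just one choice, so W = 7. So P can't be 7.
So P = 5.

5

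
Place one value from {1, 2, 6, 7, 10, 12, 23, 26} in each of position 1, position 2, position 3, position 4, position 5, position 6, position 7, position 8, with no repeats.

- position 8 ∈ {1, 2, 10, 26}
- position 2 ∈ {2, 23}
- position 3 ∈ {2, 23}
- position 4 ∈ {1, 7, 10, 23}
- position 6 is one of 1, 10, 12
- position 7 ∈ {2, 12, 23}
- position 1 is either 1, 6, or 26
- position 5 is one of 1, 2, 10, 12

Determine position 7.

The 8 variables draw from only 8 values {1, 2, 6, 7, 10, 12, 23, 26}, so each is used; only position 1 can be 6, hence position 1 = 6.
Among the 7 still-open variables, 7 fits only position 4 (and all 7 values in {1, 2, 7, 10, 12, 23, 26} must be used), so position 4 = 7.
The 6 still-open variables together cover exactly {1, 2, 10, 12, 23, 26} — 6 values for 6 variables — and 26 appears only in position 8's list, so position 8 = 26.
position 2 and position 3 share exactly the 2 values {2, 23}; by pigeonhole those values go to them, so strike 2, 23 from position 5, position 7.
So position 7 = 12.

12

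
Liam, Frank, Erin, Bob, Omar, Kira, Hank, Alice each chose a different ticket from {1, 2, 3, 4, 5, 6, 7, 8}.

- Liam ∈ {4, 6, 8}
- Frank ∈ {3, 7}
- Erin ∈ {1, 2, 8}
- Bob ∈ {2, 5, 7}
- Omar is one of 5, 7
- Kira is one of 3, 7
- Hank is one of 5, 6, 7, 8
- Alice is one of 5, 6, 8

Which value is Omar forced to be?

The 8 variables draw from only 8 values {1, 2, 3, 4, 5, 6, 7, 8}, so each is used; only Erin can be 1, hence Erin = 1.
The 7 still-open variables together cover exactly {2, 3, 4, 5, 6, 7, 8} — 7 values for 7 variables — and 2 appears only in Bob's list, so Bob = 2.
Among the 6 still-open variables, 4 fits only Liam (and all 6 values in {3, 4, 5, 6, 7, 8} must be used), so Liam = 4.
Frank and Kira share exactly the 2 values {3, 7}; by pigeonhole those values go to them, so strike 3, 7 from Omar, Hank.
So Omar = 5.

5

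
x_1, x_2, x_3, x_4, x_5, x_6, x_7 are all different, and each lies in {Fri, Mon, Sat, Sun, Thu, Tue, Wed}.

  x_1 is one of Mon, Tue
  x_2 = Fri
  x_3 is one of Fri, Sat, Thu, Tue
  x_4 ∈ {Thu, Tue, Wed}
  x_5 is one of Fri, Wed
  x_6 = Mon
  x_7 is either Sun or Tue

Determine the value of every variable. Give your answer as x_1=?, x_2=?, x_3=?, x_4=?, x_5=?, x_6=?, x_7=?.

x_2 has just one choice, so x_2 = Fri. Eliminate Fri elsewhere: x_3, x_5.
x_5 must be Wed (only option left). Remove Wed from x_4.
x_6's domain is down to {Mon}, so x_6 = Mon. So x_1 can't be Mon.
That leaves x_1 = Tue. So x_3, x_4, x_7 can't be Tue.
That leaves x_4 = Thu. So x_3 can't be Thu.
x_7's domain is down to {Sun}, so x_7 = Sun.
That leaves x_3 = Sat.

x_1=Tue, x_2=Fri, x_3=Sat, x_4=Thu, x_5=Wed, x_6=Mon, x_7=Sun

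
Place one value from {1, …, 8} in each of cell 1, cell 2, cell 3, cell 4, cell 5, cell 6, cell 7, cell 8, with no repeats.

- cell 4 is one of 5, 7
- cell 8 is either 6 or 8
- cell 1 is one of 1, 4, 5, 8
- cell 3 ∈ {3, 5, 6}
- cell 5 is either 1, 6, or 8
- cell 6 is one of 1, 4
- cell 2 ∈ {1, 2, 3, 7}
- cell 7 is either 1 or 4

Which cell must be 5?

Among the 8 variables, 2 fits only cell 2 (and all 8 values in {1, 2, 3, 4, 5, 6, 7, 8} must be used), so cell 2 = 2.
The 7 still-open variables together cover exactly {1, 3, 4, 5, 6, 7, 8} — 7 values for 7 variables — and 3 appears only in cell 3's list, so cell 3 = 3.
The 6 still-open variables draw from only 6 values {1, 4, 5, 6, 7, 8}, so each is used; only cell 4 can be 7, hence cell 4 = 7.
The 5 still-open variables draw from only 5 values {1, 4, 5, 6, 8}, so each is used; only cell 1 can be 5, hence cell 1 = 5.

cell 1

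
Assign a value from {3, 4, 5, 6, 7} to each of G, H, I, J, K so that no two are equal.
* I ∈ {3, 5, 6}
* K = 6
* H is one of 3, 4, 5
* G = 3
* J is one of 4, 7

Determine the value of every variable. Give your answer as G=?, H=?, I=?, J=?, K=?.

G=3, H=4, I=5, J=7, K=6

G has just one choice, so G = 3. Strike 3 from H, I.
K must be 6 (only option left). So I can't be 6.
That leaves I = 5. Strike 5 from H.
That leaves H = 4. Remove 4 from J.
J has just one choice, so J = 7.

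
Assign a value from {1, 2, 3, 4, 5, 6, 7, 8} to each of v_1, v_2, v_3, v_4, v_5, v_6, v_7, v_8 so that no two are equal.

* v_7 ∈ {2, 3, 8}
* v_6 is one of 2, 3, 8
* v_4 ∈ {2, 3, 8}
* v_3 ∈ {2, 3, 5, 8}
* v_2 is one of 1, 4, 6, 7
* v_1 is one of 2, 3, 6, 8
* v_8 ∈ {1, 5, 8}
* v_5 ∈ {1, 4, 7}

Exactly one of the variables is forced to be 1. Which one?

v_4, v_6, v_7 between them cover only {2, 3, 8} — a naked triple. Remove those values from v_1, v_3, v_8.
v_1's domain is down to {6}, so v_1 = 6. So v_2 can't be 6.
v_3 has just one choice, so v_3 = 5. So v_8 can't be 5.
So 1 goes to v_8.

v_8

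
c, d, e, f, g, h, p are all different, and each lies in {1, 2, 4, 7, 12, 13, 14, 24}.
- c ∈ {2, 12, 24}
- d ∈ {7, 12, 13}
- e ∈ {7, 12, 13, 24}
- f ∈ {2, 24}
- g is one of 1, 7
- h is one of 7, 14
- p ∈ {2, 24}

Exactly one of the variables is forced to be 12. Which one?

The 7 variables together cover exactly {1, 2, 7, 12, 13, 14, 24} — 7 values for 7 variables — and 1 appears only in g's list, so g = 1.
The 6 still-open variables together cover exactly {2, 7, 12, 13, 14, 24} — 6 values for 6 variables — and 14 appears only in h's list, so h = 14.
f and p between them cover only {2, 24} — a naked pair. Remove those values from c, e.
So 12 goes to c.

c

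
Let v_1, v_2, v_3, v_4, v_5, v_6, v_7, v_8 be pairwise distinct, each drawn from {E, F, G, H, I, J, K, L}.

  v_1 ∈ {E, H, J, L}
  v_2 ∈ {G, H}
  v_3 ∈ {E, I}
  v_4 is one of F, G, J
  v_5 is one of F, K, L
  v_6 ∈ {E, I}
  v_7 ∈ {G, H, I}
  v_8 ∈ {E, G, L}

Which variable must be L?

The 8 variables draw from only 8 values {E, F, G, H, I, J, K, L}, so each is used; only v_5 can be K, hence v_5 = K.
The 7 still-open variables draw from only 7 values {E, F, G, H, I, J, L}, so each is used; only v_4 can be F, hence v_4 = F.
Among the 6 still-open variables, J fits only v_1 (and all 6 values in {E, G, H, I, J, L} must be used), so v_1 = J.
The 5 still-open variables draw from only 5 values {E, G, H, I, L}, so each is used; only v_8 can be L, hence v_8 = L.

v_8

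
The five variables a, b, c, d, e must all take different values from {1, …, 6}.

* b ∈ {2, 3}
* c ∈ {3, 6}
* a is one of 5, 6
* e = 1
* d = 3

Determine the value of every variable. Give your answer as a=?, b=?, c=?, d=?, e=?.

d's domain is down to {3}, so d = 3. Strike 3 from b, c.
e has just one choice, so e = 1.
b's domain is down to {2}, so b = 2.
c's domain is down to {6}, so c = 6. So a can't be 6.
a's domain is down to {5}, so a = 5.

a=5, b=2, c=6, d=3, e=1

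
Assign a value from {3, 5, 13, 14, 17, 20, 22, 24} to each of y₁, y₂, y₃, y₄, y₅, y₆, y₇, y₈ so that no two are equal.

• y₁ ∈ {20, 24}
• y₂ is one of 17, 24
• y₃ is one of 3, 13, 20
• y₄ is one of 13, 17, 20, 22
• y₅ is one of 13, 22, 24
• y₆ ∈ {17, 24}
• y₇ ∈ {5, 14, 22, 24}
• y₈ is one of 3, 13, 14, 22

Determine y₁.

The 8 variables draw from only 8 values {3, 5, 13, 14, 17, 20, 22, 24}, so each is used; only y₇ can be 5, hence y₇ = 5.
Among the 7 still-open variables, 14 fits only y₈ (and all 7 values in {3, 13, 14, 17, 20, 22, 24} must be used), so y₈ = 14.
Among the 6 still-open variables, 3 fits only y₃ (and all 6 values in {3, 13, 17, 20, 22, 24} must be used), so y₃ = 3.
The 2 variables y₂ and y₆ are confined to {17, 24}, which locks those values in; drop them from y₁, y₄, y₅.
So y₁ = 20.

20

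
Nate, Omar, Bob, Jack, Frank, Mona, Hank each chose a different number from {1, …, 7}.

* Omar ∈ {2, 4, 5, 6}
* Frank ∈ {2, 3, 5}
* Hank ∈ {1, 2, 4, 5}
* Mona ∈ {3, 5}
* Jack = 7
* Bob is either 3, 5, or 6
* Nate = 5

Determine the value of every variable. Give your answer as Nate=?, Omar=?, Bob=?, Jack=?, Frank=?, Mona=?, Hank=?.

Nate=5, Omar=4, Bob=6, Jack=7, Frank=2, Mona=3, Hank=1

Nate has just one choice, so Nate = 5. So Omar, Bob, Frank, Mona, Hank can't be 5.
Jack has just one choice, so Jack = 7.
Mona must be 3 (only option left). Strike 3 from Bob, Frank.
That leaves Bob = 6. Strike 6 from Omar.
That leaves Frank = 2. Remove 2 from Omar, Hank.
Omar must be 4 (only option left). Remove 4 from Hank.
That leaves Hank = 1.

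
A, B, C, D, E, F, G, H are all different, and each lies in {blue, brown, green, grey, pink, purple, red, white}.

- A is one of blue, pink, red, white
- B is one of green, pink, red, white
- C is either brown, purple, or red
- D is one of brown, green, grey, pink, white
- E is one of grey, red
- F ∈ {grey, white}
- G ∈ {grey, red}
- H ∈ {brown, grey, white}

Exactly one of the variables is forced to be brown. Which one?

H

Among the 8 variables, blue fits only A (and all 8 values in {blue, brown, green, grey, pink, purple, red, white} must be used), so A = blue.
The 7 still-open variables draw from only 7 values {brown, green, grey, pink, purple, red, white}, so each is used; only C can be purple, hence C = purple.
E and G share exactly the 2 values {grey, red}; by pigeonhole those values go to them, so strike grey, red from B, D, F, H.
That leaves F = white. Strike white from B, D, H.
So brown goes to H.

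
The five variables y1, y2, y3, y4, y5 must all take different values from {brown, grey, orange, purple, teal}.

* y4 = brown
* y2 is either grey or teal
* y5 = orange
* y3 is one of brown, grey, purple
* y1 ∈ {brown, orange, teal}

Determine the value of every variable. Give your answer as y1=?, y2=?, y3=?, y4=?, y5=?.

y1=teal, y2=grey, y3=purple, y4=brown, y5=orange

y4 must be brown (only option left). So y1, y3 can't be brown.
y5 has just one choice, so y5 = orange. Eliminate orange elsewhere: y1.
That leaves y1 = teal. Remove teal from y2.
y2's domain is down to {grey}, so y2 = grey. So y3 can't be grey.
y3 has just one choice, so y3 = purple.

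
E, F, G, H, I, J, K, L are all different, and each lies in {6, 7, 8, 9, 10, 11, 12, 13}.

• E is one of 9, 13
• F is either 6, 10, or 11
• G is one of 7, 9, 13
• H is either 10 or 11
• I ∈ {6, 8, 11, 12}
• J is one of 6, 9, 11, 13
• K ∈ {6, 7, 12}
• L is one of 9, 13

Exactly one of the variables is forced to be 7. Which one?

Among the 8 variables, 8 fits only I (and all 8 values in {6, 7, 8, 9, 10, 11, 12, 13} must be used), so I = 8.
The 7 still-open variables together cover exactly {6, 7, 9, 10, 11, 12, 13} — 7 values for 7 variables — and 12 appears only in K's list, so K = 12.
Among the 6 still-open variables, 7 fits only G (and all 6 values in {6, 7, 9, 10, 11, 13} must be used), so G = 7.

G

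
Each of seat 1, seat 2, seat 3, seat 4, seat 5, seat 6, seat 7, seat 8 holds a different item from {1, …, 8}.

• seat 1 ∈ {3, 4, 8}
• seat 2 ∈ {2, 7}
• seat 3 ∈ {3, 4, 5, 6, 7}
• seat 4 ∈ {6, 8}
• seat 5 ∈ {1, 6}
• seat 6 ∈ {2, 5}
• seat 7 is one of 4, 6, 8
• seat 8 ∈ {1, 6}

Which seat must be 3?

seat 1

The 2 variables seat 5 and seat 8 are confined to {1, 6}, which locks those values in; drop them from seat 3, seat 4, seat 7.
seat 4 must be 8 (only option left). So seat 1, seat 7 can't be 8.
seat 7's domain is down to {4}, so seat 7 = 4. Eliminate 4 elsewhere: seat 1, seat 3.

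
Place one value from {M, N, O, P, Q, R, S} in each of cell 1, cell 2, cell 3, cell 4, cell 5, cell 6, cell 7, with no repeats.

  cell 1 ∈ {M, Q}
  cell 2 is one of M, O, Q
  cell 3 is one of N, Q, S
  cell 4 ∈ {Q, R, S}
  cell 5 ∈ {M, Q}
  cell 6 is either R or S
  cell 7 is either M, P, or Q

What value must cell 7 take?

P

The 7 variables draw from only 7 values {M, N, O, P, Q, R, S}, so each is used; only cell 3 can be N, hence cell 3 = N.
The 6 still-open variables draw from only 6 values {M, O, P, Q, R, S}, so each is used; only cell 2 can be O, hence cell 2 = O.
Among the 5 still-open variables, P fits only cell 7 (and all 5 values in {M, P, Q, R, S} must be used), so cell 7 = P.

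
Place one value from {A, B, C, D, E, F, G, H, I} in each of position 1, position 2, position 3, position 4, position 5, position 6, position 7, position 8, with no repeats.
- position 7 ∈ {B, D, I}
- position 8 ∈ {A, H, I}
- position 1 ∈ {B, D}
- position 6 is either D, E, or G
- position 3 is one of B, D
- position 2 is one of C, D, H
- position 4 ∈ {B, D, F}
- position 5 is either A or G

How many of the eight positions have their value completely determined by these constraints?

position 1 and position 3 share exactly the 2 values {B, D}; by pigeonhole those values go to them, so strike B, D from position 2, position 4, position 6, position 7.
That leaves position 4 = F.
That leaves position 7 = I. Remove I from position 8.
Determined: position 4=F, position 7=I. The other positions each still have more than one consistent value. That makes 2.

2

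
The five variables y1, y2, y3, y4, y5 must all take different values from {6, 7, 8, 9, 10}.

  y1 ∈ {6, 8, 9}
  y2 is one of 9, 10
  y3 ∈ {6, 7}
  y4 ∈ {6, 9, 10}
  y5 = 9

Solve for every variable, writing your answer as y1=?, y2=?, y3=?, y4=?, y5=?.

y1=8, y2=10, y3=7, y4=6, y5=9

y5 has just one choice, so y5 = 9. So y1, y2, y4 can't be 9.
That leaves y2 = 10. Eliminate 10 elsewhere: y4.
That leaves y4 = 6. So y1, y3 can't be 6.
y1 must be 8 (only option left).
y3 must be 7 (only option left).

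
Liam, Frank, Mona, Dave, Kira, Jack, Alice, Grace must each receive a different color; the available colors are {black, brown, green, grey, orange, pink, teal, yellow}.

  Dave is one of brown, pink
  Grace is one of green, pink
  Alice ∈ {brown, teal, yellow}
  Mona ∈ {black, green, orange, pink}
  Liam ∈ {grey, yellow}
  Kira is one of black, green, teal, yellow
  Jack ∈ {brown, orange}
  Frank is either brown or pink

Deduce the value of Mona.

black

The 8 variables draw from only 8 values {black, brown, green, grey, orange, pink, teal, yellow}, so each is used; only Liam can be grey, hence Liam = grey.
Frank and Dave between them cover only {brown, pink} — a naked pair. Remove those values from Mona, Jack, Alice, Grace.
Jack must be orange (only option left). Remove orange from Mona.
Grace's domain is down to {green}, so Grace = green. Remove green from Mona, Kira.
So Mona = black.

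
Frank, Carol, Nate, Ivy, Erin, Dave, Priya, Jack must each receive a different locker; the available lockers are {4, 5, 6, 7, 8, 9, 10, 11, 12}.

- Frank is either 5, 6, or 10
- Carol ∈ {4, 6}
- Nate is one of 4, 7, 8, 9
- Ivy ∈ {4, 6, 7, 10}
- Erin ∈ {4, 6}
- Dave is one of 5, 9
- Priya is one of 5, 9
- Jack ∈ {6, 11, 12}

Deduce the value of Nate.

8

The 2 variables Carol and Erin are confined to {4, 6}, which locks those values in; drop them from Frank, Nate, Ivy, Jack.
The 2 variables Dave and Priya are confined to {5, 9}, which locks those values in; drop them from Frank, Nate.
Frank has just one choice, so Frank = 10. Remove 10 from Ivy.
Ivy has just one choice, so Ivy = 7. So Nate can't be 7.
So Nate = 8.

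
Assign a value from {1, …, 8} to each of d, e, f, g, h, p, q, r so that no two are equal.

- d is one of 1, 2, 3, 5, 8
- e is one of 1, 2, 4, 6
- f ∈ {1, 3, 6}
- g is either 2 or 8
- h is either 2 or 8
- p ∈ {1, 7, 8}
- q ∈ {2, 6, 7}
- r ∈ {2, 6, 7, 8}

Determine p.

1

Among the 8 variables, 4 fits only e (and all 8 values in {1, 2, 3, 4, 5, 6, 7, 8} must be used), so e = 4.
Among the 7 still-open variables, 5 fits only d (and all 7 values in {1, 2, 3, 5, 6, 7, 8} must be used), so d = 5.
Among the 6 still-open variables, 3 fits only f (and all 6 values in {1, 2, 3, 6, 7, 8} must be used), so f = 3.
Among the 5 still-open variables, 1 fits only p (and all 5 values in {1, 2, 6, 7, 8} must be used), so p = 1.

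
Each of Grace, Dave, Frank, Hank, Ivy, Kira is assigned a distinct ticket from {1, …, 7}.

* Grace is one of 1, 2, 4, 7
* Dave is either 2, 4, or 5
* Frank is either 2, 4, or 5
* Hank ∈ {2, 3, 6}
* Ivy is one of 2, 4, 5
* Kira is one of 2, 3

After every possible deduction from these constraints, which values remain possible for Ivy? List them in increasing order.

The 3 variables Dave, Frank, Ivy are confined to {2, 4, 5}, which locks those values in; drop them from Grace, Hank, Kira.
Kira has just one choice, so Kira = 3. Strike 3 from Hank.
That leaves Hank = 6.
No further eliminations apply; Ivy can still be any of 2, 4, 5.

2, 4, 5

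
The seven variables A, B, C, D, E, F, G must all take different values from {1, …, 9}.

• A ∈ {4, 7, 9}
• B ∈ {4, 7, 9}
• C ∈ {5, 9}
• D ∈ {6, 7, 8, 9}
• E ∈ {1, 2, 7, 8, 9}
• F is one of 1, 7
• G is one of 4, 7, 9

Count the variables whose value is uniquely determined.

2

A, B, G between them cover only {4, 7, 9} — a naked triple. Remove those values from C, D, E, F.
C must be 5 (only option left).
F has just one choice, so F = 1. Remove 1 from E.
Determined: C=5, F=1. The other variables each still have more than one consistent value. That makes 2.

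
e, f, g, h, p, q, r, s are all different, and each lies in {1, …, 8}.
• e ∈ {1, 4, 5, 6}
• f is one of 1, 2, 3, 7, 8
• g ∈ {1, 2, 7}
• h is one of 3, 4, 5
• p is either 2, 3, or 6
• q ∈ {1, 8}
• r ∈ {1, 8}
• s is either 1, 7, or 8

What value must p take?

The 2 variables q and r are confined to {1, 8}, which locks those values in; drop them from e, f, g, s.
s's domain is down to {7}, so s = 7. So f, g can't be 7.
g's domain is down to {2}, so g = 2. Strike 2 from f, p.
That leaves f = 3. So h, p can't be 3.
So p = 6.

6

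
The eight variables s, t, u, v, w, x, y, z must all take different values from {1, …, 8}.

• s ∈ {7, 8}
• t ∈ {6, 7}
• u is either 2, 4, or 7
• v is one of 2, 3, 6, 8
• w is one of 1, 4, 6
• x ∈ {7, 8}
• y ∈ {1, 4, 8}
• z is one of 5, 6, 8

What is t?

The 8 variables together cover exactly {1, 2, 3, 4, 5, 6, 7, 8} — 8 values for 8 variables — and 3 appears only in v's list, so v = 3.
The 7 still-open variables draw from only 7 values {1, 2, 4, 5, 6, 7, 8}, so each is used; only u can be 2, hence u = 2.
Among the 6 still-open variables, 5 fits only z (and all 6 values in {1, 4, 5, 6, 7, 8} must be used), so z = 5.
s and x between them cover only {7, 8} — a naked pair. Remove those values from t, y.
So t = 6.

6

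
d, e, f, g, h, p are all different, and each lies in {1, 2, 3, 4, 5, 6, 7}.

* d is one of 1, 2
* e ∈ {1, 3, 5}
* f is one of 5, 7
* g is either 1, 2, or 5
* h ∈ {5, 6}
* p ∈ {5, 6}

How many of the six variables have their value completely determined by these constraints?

2

The 6 variables together cover exactly {1, 2, 3, 5, 6, 7} — 6 values for 6 variables — and 3 appears only in e's list, so e = 3.
Among the 5 still-open variables, 7 fits only f (and all 5 values in {1, 2, 5, 6, 7} must be used), so f = 7.
h and p between them cover only {5, 6} — a naked pair. Remove those values from g.
Determined: e=3, f=7. The other variables each still have more than one consistent value. That makes 2.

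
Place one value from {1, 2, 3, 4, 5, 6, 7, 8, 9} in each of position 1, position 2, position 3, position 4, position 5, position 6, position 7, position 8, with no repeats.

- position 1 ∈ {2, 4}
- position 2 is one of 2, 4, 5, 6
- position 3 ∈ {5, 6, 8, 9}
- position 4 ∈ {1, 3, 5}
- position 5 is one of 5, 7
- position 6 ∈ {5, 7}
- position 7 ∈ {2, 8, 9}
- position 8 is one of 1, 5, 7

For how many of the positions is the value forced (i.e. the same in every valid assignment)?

2

The 2 variables position 5 and position 6 are confined to {5, 7}, which locks those values in; drop them from position 2, position 3, position 4, position 8.
position 8's domain is down to {1}, so position 8 = 1. So position 4 can't be 1.
position 4 has just one choice, so position 4 = 3.
Determined: position 4=3, position 8=1. The other positions each still have more than one consistent value. That makes 2.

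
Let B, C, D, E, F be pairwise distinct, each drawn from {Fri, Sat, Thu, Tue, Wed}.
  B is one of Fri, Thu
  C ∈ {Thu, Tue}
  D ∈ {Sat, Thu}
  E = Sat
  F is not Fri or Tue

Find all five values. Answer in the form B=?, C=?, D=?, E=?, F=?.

B=Fri, C=Tue, D=Thu, E=Sat, F=Wed

E has just one choice, so E = Sat. So D, F can't be Sat.
D's domain is down to {Thu}, so D = Thu. Remove Thu from B, C, F.
F has just one choice, so F = Wed.
That leaves B = Fri.
That leaves C = Tue.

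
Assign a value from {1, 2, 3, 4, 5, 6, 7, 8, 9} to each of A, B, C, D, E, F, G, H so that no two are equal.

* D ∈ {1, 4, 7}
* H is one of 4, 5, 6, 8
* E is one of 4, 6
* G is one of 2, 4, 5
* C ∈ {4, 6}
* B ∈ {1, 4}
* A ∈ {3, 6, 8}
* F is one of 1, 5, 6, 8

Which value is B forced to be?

Among the 8 variables, 2 fits only G (and all 8 values in {1, 2, 3, 4, 5, 6, 7, 8} must be used), so G = 2.
The 7 still-open variables draw from only 7 values {1, 3, 4, 5, 6, 7, 8}, so each is used; only A can be 3, hence A = 3.
The 6 still-open variables together cover exactly {1, 4, 5, 6, 7, 8} — 6 values for 6 variables — and 7 appears only in D's list, so D = 7.
C and E share exactly the 2 values {4, 6}; by pigeonhole those values go to them, so strike 4, 6 from B, F, H.
So B = 1.

1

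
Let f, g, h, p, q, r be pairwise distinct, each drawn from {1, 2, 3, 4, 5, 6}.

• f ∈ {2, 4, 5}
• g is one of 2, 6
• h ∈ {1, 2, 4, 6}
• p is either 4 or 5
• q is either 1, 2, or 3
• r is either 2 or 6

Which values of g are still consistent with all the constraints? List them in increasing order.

The 6 variables draw from only 6 values {1, 2, 3, 4, 5, 6}, so each is used; only q can be 3, hence q = 3.
The 5 still-open variables together cover exactly {1, 2, 4, 5, 6} — 5 values for 5 variables — and 1 appears only in h's list, so h = 1.
The 2 variables g and r are confined to {2, 6}, which locks those values in; drop them from f.
No further eliminations apply; g can still be any of 2, 6.

2, 6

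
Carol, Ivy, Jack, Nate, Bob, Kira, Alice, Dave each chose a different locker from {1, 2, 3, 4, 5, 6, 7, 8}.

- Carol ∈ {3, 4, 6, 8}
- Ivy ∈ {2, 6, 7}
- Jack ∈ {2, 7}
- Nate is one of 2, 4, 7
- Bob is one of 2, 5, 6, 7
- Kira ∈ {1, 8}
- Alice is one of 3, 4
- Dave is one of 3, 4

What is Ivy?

6

The 8 variables together cover exactly {1, 2, 3, 4, 5, 6, 7, 8} — 8 values for 8 variables — and 1 appears only in Kira's list, so Kira = 1.
The 7 still-open variables draw from only 7 values {2, 3, 4, 5, 6, 7, 8}, so each is used; only Bob can be 5, hence Bob = 5.
Among the 6 still-open variables, 8 fits only Carol (and all 6 values in {2, 3, 4, 6, 7, 8} must be used), so Carol = 8.
The 5 still-open variables together cover exactly {2, 3, 4, 6, 7} — 5 values for 5 variables — and 6 appears only in Ivy's list, so Ivy = 6.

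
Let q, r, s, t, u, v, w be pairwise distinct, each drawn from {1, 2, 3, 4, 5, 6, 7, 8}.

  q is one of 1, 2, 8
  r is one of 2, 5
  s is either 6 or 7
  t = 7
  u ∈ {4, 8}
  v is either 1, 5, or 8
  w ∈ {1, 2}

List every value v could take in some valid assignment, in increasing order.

t's domain is down to {7}, so t = 7. Strike 7 from s.
That leaves s = 6.
The 5 still-open variables draw from only 5 values {1, 2, 4, 5, 8}, so each is used; only u can be 4, hence u = 4.
No further eliminations apply; v can still be any of 1, 5, 8.

1, 5, 8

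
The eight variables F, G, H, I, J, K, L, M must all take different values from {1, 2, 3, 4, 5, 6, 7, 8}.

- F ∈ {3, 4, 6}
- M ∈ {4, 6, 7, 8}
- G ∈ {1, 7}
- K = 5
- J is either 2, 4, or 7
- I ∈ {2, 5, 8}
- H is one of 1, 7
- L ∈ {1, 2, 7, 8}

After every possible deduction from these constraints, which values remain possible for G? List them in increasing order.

K has just one choice, so K = 5. Eliminate 5 elsewhere: I.
Among the 7 still-open variables, 3 fits only F (and all 7 values in {1, 2, 3, 4, 6, 7, 8} must be used), so F = 3.
The 6 still-open variables together cover exactly {1, 2, 4, 6, 7, 8} — 6 values for 6 variables — and 6 appears only in M's list, so M = 6.
The 5 still-open variables draw from only 5 values {1, 2, 4, 7, 8}, so each is used; only J can be 4, hence J = 4.
G and H share exactly the 2 values {1, 7}; by pigeonhole those values go to them, so strike 1, 7 from L.
No further eliminations apply; G can still be any of 1, 7.

1, 7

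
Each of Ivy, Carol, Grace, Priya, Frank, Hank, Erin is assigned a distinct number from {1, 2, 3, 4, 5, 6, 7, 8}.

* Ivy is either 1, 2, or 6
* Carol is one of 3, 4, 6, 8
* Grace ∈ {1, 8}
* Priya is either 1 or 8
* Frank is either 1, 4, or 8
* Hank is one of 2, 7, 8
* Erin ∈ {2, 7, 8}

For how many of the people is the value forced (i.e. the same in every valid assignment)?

3

Among the 7 variables, 3 fits only Carol (and all 7 values in {1, 2, 3, 4, 6, 7, 8} must be used), so Carol = 3.
Among the 6 still-open variables, 4 fits only Frank (and all 6 values in {1, 2, 4, 6, 7, 8} must be used), so Frank = 4.
The 5 still-open variables together cover exactly {1, 2, 6, 7, 8} — 5 values for 5 variables — and 6 appears only in Ivy's list, so Ivy = 6.
The 2 variables Grace and Priya are confined to {1, 8}, which locks those values in; drop them from Hank, Erin.
Determined: Ivy=6, Carol=3, Frank=4. The other people each still have more than one consistent value. That makes 3.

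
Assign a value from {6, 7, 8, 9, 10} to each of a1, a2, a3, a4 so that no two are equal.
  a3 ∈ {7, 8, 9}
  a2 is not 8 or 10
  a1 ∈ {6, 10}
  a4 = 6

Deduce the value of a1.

a4 has just one choice, so a4 = 6. Strike 6 from a1, a2.
So a1 = 10.

10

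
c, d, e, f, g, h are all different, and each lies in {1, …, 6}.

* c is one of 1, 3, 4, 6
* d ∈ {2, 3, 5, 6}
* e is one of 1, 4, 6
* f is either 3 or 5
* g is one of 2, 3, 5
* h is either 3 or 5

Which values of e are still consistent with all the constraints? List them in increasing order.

1, 4

The 2 variables f and h are confined to {3, 5}, which locks those values in; drop them from c, d, g.
That leaves g = 2. Eliminate 2 elsewhere: d.
d has just one choice, so d = 6. So c, e can't be 6.
No further eliminations apply; e can still be any of 1, 4.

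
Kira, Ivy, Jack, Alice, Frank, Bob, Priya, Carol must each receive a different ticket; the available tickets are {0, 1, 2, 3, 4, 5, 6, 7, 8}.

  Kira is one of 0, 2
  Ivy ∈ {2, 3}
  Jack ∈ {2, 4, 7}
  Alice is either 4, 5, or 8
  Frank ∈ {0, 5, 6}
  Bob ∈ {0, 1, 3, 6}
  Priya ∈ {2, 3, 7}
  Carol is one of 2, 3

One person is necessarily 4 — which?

Jack

Ivy and Carol between them cover only {2, 3} — a naked pair. Remove those values from Kira, Jack, Bob, Priya.
Kira's domain is down to {0}, so Kira = 0. So Frank, Bob can't be 0.
Priya's domain is down to {7}, so Priya = 7. Strike 7 from Jack.
So 4 goes to Jack.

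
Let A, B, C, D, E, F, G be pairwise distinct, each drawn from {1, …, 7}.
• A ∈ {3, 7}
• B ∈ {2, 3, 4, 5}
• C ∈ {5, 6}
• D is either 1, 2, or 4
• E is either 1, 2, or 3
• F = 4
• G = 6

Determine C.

F has just one choice, so F = 4. So B, D can't be 4.
That leaves G = 6. Eliminate 6 elsewhere: C.
So C = 5.

5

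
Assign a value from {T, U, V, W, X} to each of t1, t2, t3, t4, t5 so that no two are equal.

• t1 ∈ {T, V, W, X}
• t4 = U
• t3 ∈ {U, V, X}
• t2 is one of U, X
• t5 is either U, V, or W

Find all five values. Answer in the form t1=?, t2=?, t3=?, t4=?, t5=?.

t4's domain is down to {U}, so t4 = U. So t2, t3, t5 can't be U.
That leaves t2 = X. Strike X from t1, t3.
t3 has just one choice, so t3 = V. Eliminate V elsewhere: t1, t5.
That leaves t5 = W. So t1 can't be W.
t1's domain is down to {T}, so t1 = T.

t1=T, t2=X, t3=V, t4=U, t5=W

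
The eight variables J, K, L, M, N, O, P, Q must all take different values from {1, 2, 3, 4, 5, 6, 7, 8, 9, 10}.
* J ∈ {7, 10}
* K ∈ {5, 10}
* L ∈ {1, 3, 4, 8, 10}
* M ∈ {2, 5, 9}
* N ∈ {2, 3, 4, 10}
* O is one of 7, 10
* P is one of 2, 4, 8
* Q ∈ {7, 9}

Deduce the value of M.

2

J and O between them cover only {7, 10} — a naked pair. Remove those values from K, L, N, Q.
That leaves K = 5. Strike 5 from M.
Q's domain is down to {9}, so Q = 9. Remove 9 from M.
So M = 2.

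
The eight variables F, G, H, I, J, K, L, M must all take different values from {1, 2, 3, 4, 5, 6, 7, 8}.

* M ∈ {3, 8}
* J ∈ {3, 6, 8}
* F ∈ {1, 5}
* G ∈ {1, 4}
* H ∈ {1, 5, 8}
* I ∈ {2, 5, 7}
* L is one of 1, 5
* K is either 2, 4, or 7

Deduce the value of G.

4

Among the 8 variables, 6 fits only J (and all 8 values in {1, 2, 3, 4, 5, 6, 7, 8} must be used), so J = 6.
Among the 7 still-open variables, 3 fits only M (and all 7 values in {1, 2, 3, 4, 5, 7, 8} must be used), so M = 3.
The 6 still-open variables together cover exactly {1, 2, 4, 5, 7, 8} — 6 values for 6 variables — and 8 appears only in H's list, so H = 8.
F and L between them cover only {1, 5} — a naked pair. Remove those values from G, I.
So G = 4.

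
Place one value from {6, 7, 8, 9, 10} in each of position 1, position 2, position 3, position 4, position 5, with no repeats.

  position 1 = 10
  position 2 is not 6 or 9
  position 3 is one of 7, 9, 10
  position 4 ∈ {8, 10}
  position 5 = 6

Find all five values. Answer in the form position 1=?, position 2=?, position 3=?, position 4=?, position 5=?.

position 1=10, position 2=7, position 3=9, position 4=8, position 5=6

position 1 must be 10 (only option left). Remove 10 from position 2, position 3, position 4.
That leaves position 4 = 8. Remove 8 from position 2.
position 5 has just one choice, so position 5 = 6.
That leaves position 2 = 7. Remove 7 from position 3.
position 3's domain is down to {9}, so position 3 = 9.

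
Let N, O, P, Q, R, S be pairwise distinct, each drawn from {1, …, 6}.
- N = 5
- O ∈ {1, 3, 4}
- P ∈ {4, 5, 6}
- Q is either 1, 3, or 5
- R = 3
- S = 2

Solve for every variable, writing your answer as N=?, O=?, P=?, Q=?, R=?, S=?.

N's domain is down to {5}, so N = 5. Strike 5 from P, Q.
That leaves R = 3. So O, Q can't be 3.
S's domain is down to {2}, so S = 2.
That leaves Q = 1. Remove 1 from O.
O's domain is down to {4}, so O = 4. So P can't be 4.
P has just one choice, so P = 6.

N=5, O=4, P=6, Q=1, R=3, S=2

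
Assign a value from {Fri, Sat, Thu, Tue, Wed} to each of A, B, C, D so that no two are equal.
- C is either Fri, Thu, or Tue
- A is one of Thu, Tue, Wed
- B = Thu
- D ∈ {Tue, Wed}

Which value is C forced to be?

Fri

B must be Thu (only option left). Eliminate Thu elsewhere: A, C.
The 3 still-open variables together cover exactly {Fri, Tue, Wed} — 3 values for 3 variables — and Fri appears only in C's list, so C = Fri.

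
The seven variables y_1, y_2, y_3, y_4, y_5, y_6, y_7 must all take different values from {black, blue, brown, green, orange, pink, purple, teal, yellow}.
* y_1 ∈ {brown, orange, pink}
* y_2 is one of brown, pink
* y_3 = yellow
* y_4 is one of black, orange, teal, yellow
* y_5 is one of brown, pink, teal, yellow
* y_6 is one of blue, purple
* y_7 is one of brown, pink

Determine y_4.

y_3 must be yellow (only option left). Eliminate yellow elsewhere: y_4, y_5.
y_2 and y_7 between them cover only {brown, pink} — a naked pair. Remove those values from y_1, y_5.
y_1's domain is down to {orange}, so y_1 = orange. So y_4 can't be orange.
y_5 must be teal (only option left). Eliminate teal elsewhere: y_4.
So y_4 = black.

black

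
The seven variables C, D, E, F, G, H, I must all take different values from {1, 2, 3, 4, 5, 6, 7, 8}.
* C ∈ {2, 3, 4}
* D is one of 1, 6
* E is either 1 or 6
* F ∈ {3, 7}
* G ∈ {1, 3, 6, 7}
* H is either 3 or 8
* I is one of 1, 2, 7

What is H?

The 7 variables draw from only 7 values {1, 2, 3, 4, 6, 7, 8}, so each is used; only C can be 4, hence C = 4.
Among the 6 still-open variables, 2 fits only I (and all 6 values in {1, 2, 3, 6, 7, 8} must be used), so I = 2.
Among the 5 still-open variables, 8 fits only H (and all 5 values in {1, 3, 6, 7, 8} must be used), so H = 8.

8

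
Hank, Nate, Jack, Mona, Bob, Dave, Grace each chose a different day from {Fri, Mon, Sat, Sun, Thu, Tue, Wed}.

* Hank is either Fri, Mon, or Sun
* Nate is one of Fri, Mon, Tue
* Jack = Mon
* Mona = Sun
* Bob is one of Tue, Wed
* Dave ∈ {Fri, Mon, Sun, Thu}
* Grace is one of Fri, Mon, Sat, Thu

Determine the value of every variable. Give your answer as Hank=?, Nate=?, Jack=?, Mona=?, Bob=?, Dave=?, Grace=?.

Jack has just one choice, so Jack = Mon. Strike Mon from Hank, Nate, Dave, Grace.
Mona's domain is down to {Sun}, so Mona = Sun. Eliminate Sun elsewhere: Hank, Dave.
Hank's domain is down to {Fri}, so Hank = Fri. Eliminate Fri elsewhere: Nate, Dave, Grace.
Nate must be Tue (only option left). Eliminate Tue elsewhere: Bob.
Bob has just one choice, so Bob = Wed.
That leaves Dave = Thu. Eliminate Thu elsewhere: Grace.
Grace has just one choice, so Grace = Sat.

Hank=Fri, Nate=Tue, Jack=Mon, Mona=Sun, Bob=Wed, Dave=Thu, Grace=Sat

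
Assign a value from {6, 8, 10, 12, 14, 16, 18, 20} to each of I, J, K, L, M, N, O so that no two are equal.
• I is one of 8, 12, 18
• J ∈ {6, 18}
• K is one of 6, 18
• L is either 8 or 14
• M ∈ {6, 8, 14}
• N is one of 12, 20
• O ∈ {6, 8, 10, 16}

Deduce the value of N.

J and K between them cover only {6, 18} — a naked pair. Remove those values from I, M, O.
L and M between them cover only {8, 14} — a naked pair. Remove those values from I, O.
I's domain is down to {12}, so I = 12. So N can't be 12.
So N = 20.

20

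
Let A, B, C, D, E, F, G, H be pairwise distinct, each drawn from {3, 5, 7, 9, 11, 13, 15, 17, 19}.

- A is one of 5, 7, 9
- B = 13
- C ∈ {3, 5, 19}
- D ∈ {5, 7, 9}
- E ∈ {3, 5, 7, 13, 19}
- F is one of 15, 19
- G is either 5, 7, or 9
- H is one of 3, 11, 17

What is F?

B must be 13 (only option left). So E can't be 13.
A, D, G between them cover only {5, 7, 9} — a naked triple. Remove those values from C, E.
The 2 variables C and E are confined to {3, 19}, which locks those values in; drop them from F, H.
So F = 15.

15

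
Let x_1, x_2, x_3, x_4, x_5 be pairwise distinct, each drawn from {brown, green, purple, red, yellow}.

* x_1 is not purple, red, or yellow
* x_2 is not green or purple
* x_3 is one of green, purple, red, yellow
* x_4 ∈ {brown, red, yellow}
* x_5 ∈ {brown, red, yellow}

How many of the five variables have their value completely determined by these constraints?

2

Among the 5 variables, purple fits only x_3 (and all 5 values in {brown, green, purple, red, yellow} must be used), so x_3 = purple.
Among the 4 still-open variables, green fits only x_1 (and all 4 values in {brown, green, red, yellow} must be used), so x_1 = green.
Determined: x_1=green, x_3=purple. The other variables each still have more than one consistent value. That makes 2.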